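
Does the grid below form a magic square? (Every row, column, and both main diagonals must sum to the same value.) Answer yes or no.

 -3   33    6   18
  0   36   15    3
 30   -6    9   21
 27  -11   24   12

No — column 2 sums to 52 but row 3 sums to 54.

Row 1: -3 + 33 + 6 + 18 = 54.
Row 2: 0 + 36 + 15 + 3 = 54.
Row 3: 30 + (-6) + 9 + 21 = 54.
Row 4: 27 + (-11) + 24 + 12 = 52.
Column 1: -3 + 0 + 30 + 27 = 54.
Column 2: 33 + 36 + (-6) + (-11) = 52.
Column 3: 6 + 15 + 9 + 24 = 54.
Column 4: 18 + 3 + 21 + 12 = 54.
Main diagonal: -3 + 36 + 9 + 12 = 54.
Anti-diagonal: 18 + 15 + (-6) + 27 = 54.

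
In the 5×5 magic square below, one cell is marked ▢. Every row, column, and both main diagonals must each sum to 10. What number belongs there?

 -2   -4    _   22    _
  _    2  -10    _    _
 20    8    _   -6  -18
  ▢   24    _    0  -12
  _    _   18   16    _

Row 3 must total 10; the given cells sum to 4, so (3,3) = 6.
Column 2 needs 10; the known cells sum to 30, so (5,2) = -20.
From column 4, 10 − (22 + (-6) + 0 + 16) gives (2,4) = -22.
From main diagonal, 10 − (-2 + 2 + 6 + 0) gives (5,5) = 4.
Using row 5: -20 + 18 + 16 + 4 + ? → (5,1) = 10 − 18 = -8.
Anti-diagonal: -22 + 6 + 24 + (-8) + ? = 10, so (1,5) = 10.
From row 1, 10 − (-2 + (-4) + 22 + 10) gives (1,3) = -16.
From column 3, 10 − (-16 + (-10) + 6 + 18) gives (4,3) = 12.
The remaining cell in column 5 is (2,5) = 10 − (-16) = 26.
Using row 2: 2 + (-10) + (-22) + 26 + ? → (2,1) = 10 − (-4) = 14.
Using row 4: 24 + 12 + 0 + (-12) + ? → (4,1) = 10 − 24 = -14.

-14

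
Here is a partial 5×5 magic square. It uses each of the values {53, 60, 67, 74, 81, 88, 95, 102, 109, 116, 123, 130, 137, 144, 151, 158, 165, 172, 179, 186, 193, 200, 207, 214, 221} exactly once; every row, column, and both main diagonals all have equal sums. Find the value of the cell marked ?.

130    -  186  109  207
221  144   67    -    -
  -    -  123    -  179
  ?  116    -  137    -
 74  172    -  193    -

The 25 entries sum to 3425, so each line sums to 3425/5 = 685.
Row 1 must total 685; the given cells sum to 632, so (1,2) = 53.
The remaining cell in column 2 is (3,2) = 685 − 485 = 200.
The remaining cell in main diagonal is (5,5) = 685 − 534 = 151.
Anti-diagonal must total 685; the given cells sum to 520, so (2,4) = 165.
From row 2, 685 − (221 + 144 + 67 + 165) gives (2,5) = 88.
Row 5 needs 685; the known cells sum to 590, so (5,3) = 95.
Column 3: 186 + 67 + 123 + 95 + ? = 685, so (4,3) = 214.
From column 4, 685 − (109 + 165 + 137 + 193) gives (3,4) = 81.
From column 5, 685 − (207 + 88 + 179 + 151) gives (4,5) = 60.
Row 3 needs 685; the known cells sum to 583, so (3,1) = 102.
The remaining cell in row 4 is (4,1) = 685 − 527 = 158.

158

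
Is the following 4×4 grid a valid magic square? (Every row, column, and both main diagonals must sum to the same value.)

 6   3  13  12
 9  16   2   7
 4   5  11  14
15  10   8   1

Row 1: 6 + 3 + 13 + 12 = 34.
Row 2: 9 + 16 + 2 + 7 = 34.
Row 3: 4 + 5 + 11 + 14 = 34.
Row 4: 15 + 10 + 8 + 1 = 34.
Column 1: 6 + 9 + 4 + 15 = 34.
Column 2: 3 + 16 + 5 + 10 = 34.
Column 3: 13 + 2 + 11 + 8 = 34.
Column 4: 12 + 7 + 14 + 1 = 34.
Main diagonal: 6 + 16 + 11 + 1 = 34.
Anti-diagonal: 12 + 2 + 5 + 15 = 34.
All lines sum to 34.

Yes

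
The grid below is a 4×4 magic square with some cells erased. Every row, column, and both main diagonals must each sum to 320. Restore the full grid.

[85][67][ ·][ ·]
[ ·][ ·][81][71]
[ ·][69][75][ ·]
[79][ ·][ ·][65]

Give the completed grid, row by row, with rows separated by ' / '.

85 67 77 91 / 73 95 81 71 / 83 69 75 93 / 79 89 87 65

Main diagonal: 85 + 75 + 65 + ? = 320, so (2,2) = 95.
Anti-diagonal: 81 + 69 + 79 + ? = 320, so (1,4) = 91.
The remaining cell in row 1 is (1,3) = 320 − 243 = 77.
The remaining cell in row 2 is (2,1) = 320 − 247 = 73.
Column 1 must total 320; the given cells sum to 237, so (3,1) = 83.
From column 2, 320 − (67 + 95 + 69) gives (4,2) = 89.
From column 3, 320 − (77 + 81 + 75) gives (4,3) = 87.
Column 4: 91 + 71 + 65 + ? = 320, so (3,4) = 93.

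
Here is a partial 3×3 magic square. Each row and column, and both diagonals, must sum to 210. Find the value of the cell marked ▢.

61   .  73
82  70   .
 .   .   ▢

The remaining cell in row 1 is (1,2) = 210 − 134 = 76.
Using row 2: 82 + 70 + ? → (2,3) = 210 − 152 = 58.
From column 1, 210 − (61 + 82) gives (3,1) = 67.
Column 2 must total 210; the given cells sum to 146, so (3,2) = 64.
Column 3 needs 210; the known cells sum to 131, so (3,3) = 79.

79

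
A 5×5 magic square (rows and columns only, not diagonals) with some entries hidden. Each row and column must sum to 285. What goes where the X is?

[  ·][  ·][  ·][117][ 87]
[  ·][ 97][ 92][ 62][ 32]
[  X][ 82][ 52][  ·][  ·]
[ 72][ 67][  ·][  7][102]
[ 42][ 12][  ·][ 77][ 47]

112

From row 2, 285 − (97 + 92 + 62 + 32) gives (2,1) = 2.
Row 4: 72 + 67 + 7 + 102 + ? = 285, so (4,3) = 37.
Row 5 must total 285; the given cells sum to 178, so (5,3) = 107.
Column 2 needs 285; the known cells sum to 258, so (1,2) = 27.
From column 3, 285 − (92 + 52 + 37 + 107) gives (1,3) = -3.
Column 4 needs 285; the known cells sum to 263, so (3,4) = 22.
Column 5 must total 285; the given cells sum to 268, so (3,5) = 17.
The remaining cell in row 1 is (1,1) = 285 − 228 = 57.
Using row 3: 82 + 52 + 22 + 17 + ? → (3,1) = 285 − 173 = 112.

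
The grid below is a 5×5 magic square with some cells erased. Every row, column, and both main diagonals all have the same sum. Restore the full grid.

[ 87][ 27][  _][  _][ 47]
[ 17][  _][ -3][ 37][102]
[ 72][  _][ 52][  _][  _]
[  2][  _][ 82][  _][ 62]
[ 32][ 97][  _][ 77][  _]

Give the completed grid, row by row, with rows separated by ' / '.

Column 1 is already complete: 87 + 17 + 72 + 2 + 32 = 210, so that is the magic constant.
Row 2 must total 210; the given cells sum to 153, so (2,2) = 57.
Using anti-diagonal: 47 + 37 + 52 + 32 + ? → (4,2) = 210 − 168 = 42.
Row 4: 2 + 42 + 82 + 62 + ? = 210, so (4,4) = 22.
From column 2, 210 − (27 + 57 + 42 + 97) gives (3,2) = -13.
Using main diagonal: 87 + 57 + 52 + 22 + ? → (5,5) = 210 − 218 = -8.
Row 5 needs 210; the known cells sum to 198, so (5,3) = 12.
Column 3 needs 210; the known cells sum to 143, so (1,3) = 67.
Column 5 must total 210; the given cells sum to 203, so (3,5) = 7.
Row 1 must total 210; the given cells sum to 228, so (1,4) = -18.
Row 3 needs 210; the known cells sum to 118, so (3,4) = 92.

87 27 67 -18 47 / 17 57 -3 37 102 / 72 -13 52 92 7 / 2 42 82 22 62 / 32 97 12 77 -8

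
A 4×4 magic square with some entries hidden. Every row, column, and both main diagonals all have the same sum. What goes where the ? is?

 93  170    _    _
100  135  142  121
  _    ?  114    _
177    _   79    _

107

Row 2 is complete and sums to 498; that is the magic constant.
Column 1 must total 498; the given cells sum to 370, so (3,1) = 128.
From column 3, 498 − (142 + 114 + 79) gives (1,3) = 163.
Main diagonal: 93 + 135 + 114 + ? = 498, so (4,4) = 156.
Using row 1: 93 + 170 + 163 + ? → (1,4) = 498 − 426 = 72.
Row 4: 177 + 79 + 156 + ? = 498, so (4,2) = 86.
Column 2 must total 498; the given cells sum to 391, so (3,2) = 107.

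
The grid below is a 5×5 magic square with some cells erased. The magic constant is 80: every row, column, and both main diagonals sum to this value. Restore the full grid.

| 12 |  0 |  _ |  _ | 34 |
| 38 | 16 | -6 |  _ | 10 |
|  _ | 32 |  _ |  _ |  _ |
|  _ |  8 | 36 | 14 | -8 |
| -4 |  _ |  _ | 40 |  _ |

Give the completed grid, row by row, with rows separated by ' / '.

12 0 28 6 34 / 38 16 -6 22 10 / 4 32 20 -2 26 / 30 8 36 14 -8 / -4 24 2 40 18

From row 2, 80 − (38 + 16 + (-6) + 10) gives (2,4) = 22.
Using row 4: 8 + 36 + 14 + (-8) + ? → (4,1) = 80 − 50 = 30.
Column 1 must total 80; the given cells sum to 76, so (3,1) = 4.
From column 2, 80 − (0 + 16 + 32 + 8) gives (5,2) = 24.
Anti-diagonal: 34 + 22 + 8 + (-4) + ? = 80, so (3,3) = 20.
Main diagonal needs 80; the known cells sum to 62, so (5,5) = 18.
The remaining cell in row 5 is (5,3) = 80 − 78 = 2.
Column 3: -6 + 20 + 36 + 2 + ? = 80, so (1,3) = 28.
Column 5 must total 80; the given cells sum to 54, so (3,5) = 26.
Row 1 needs 80; the known cells sum to 74, so (1,4) = 6.
Using row 3: 4 + 32 + 20 + 26 + ? → (3,4) = 80 − 82 = -2.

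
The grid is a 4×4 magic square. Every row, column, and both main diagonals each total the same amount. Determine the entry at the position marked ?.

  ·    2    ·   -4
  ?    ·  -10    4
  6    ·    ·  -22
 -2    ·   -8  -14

Column 4 is complete and sums to -36; that is the magic constant.
Using row 4: -2 + (-8) + (-14) + ? → (4,2) = -36 − (-24) = -12.
The remaining cell in anti-diagonal is (3,2) = -36 − (-16) = -20.
Row 3 must total -36; the given cells sum to -36, so (3,3) = 0.
The remaining cell in column 2 is (2,2) = -36 − (-30) = -6.
From column 3, -36 − (-10 + 0 + (-8)) gives (1,3) = -18.
The remaining cell in main diagonal is (1,1) = -36 − (-20) = -16.
Row 2 needs -36; the known cells sum to -12, so (2,1) = -24.

-24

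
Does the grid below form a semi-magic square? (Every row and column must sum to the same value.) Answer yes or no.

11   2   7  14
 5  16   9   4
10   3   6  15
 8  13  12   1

Yes

Row 1: 11 + 2 + 7 + 14 = 34.
Row 2: 5 + 16 + 9 + 4 = 34.
Row 3: 10 + 3 + 6 + 15 = 34.
Row 4: 8 + 13 + 12 + 1 = 34.
Column 1: 11 + 5 + 10 + 8 = 34.
Column 2: 2 + 16 + 3 + 13 = 34.
Column 3: 7 + 9 + 6 + 12 = 34.
Column 4: 14 + 4 + 15 + 1 = 34.
All lines sum to 34.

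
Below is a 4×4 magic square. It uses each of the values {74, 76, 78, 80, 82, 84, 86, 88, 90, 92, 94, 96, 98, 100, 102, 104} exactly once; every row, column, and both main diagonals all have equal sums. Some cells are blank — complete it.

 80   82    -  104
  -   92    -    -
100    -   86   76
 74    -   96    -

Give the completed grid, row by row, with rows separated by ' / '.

The 16 entries sum to 1424, so each line sums to 1424/4 = 356.
Using row 1: 80 + 82 + 104 + ? → (1,3) = 356 − 266 = 90.
From row 3, 356 − (100 + 86 + 76) gives (3,2) = 94.
Column 1 needs 356; the known cells sum to 254, so (2,1) = 102.
Using column 2: 82 + 92 + 94 + ? → (4,2) = 356 − 268 = 88.
Column 3: 90 + 86 + 96 + ? = 356, so (2,3) = 84.
Main diagonal needs 356; the known cells sum to 258, so (4,4) = 98.
Row 2: 102 + 92 + 84 + ? = 356, so (2,4) = 78.

80 82 90 104 / 102 92 84 78 / 100 94 86 76 / 74 88 96 98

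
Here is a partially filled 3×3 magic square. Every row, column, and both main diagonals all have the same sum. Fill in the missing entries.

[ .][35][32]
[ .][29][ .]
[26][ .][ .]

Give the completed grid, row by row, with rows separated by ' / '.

20 35 32 / 41 29 17 / 26 23 38

Anti-diagonal is already complete: 32 + 29 + 26 = 87, so that is the magic constant.
Row 1: 35 + 32 + ? = 87, so (1,1) = 20.
The remaining cell in column 1 is (2,1) = 87 − 46 = 41.
From column 2, 87 − (35 + 29) gives (3,2) = 23.
The remaining cell in main diagonal is (3,3) = 87 − 49 = 38.
The remaining cell in row 2 is (2,3) = 87 − 70 = 17.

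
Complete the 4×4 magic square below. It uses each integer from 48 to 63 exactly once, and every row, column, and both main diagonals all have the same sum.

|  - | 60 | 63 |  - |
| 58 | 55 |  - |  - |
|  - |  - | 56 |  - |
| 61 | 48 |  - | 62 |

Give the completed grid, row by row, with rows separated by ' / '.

The entries are 48 through 63, which sum to 888, so each line sums to 888/4 = 222.
Row 4 needs 222; the known cells sum to 171, so (4,3) = 51.
Column 2: 60 + 55 + 48 + ? = 222, so (3,2) = 59.
Column 3 needs 222; the known cells sum to 170, so (2,3) = 52.
Main diagonal: 55 + 56 + 62 + ? = 222, so (1,1) = 49.
Using anti-diagonal: 52 + 59 + 61 + ? → (1,4) = 222 − 172 = 50.
The remaining cell in row 2 is (2,4) = 222 − 165 = 57.
Column 1 needs 222; the known cells sum to 168, so (3,1) = 54.
Column 4: 50 + 57 + 62 + ? = 222, so (3,4) = 53.

49 60 63 50 / 58 55 52 57 / 54 59 56 53 / 61 48 51 62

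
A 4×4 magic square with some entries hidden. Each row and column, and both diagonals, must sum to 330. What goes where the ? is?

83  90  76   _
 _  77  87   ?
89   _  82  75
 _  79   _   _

Row 1 must total 330; the given cells sum to 249, so (1,4) = 81.
The remaining cell in row 3 is (3,2) = 330 − 246 = 84.
Column 3: 76 + 87 + 82 + ? = 330, so (4,3) = 85.
Main diagonal: 83 + 77 + 82 + ? = 330, so (4,4) = 88.
Anti-diagonal: 81 + 87 + 84 + ? = 330, so (4,1) = 78.
Column 1 must total 330; the given cells sum to 250, so (2,1) = 80.
Using column 4: 81 + 75 + 88 + ? → (2,4) = 330 − 244 = 86.

86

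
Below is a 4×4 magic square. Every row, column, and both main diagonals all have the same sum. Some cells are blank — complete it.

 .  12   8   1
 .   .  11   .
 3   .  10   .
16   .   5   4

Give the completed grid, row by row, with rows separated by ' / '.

13 12 8 1 / 2 7 11 14 / 3 6 10 15 / 16 9 5 4

Column 3 is already complete: 8 + 11 + 10 + 5 = 34, so that is the magic constant.
Row 1 needs 34; the known cells sum to 21, so (1,1) = 13.
Using row 4: 16 + 5 + 4 + ? → (4,2) = 34 − 25 = 9.
From column 1, 34 − (13 + 3 + 16) gives (2,1) = 2.
Using main diagonal: 13 + 10 + 4 + ? → (2,2) = 34 − 27 = 7.
From anti-diagonal, 34 − (1 + 11 + 16) gives (3,2) = 6.
Row 2 must total 34; the given cells sum to 20, so (2,4) = 14.
The remaining cell in row 3 is (3,4) = 34 − 19 = 15.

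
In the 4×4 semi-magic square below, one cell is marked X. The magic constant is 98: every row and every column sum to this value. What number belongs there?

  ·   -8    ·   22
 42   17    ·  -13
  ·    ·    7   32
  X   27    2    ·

12

Row 2: 42 + 17 + (-13) + ? = 98, so (2,3) = 52.
Using column 2: -8 + 17 + 27 + ? → (3,2) = 98 − 36 = 62.
Column 3 must total 98; the given cells sum to 61, so (1,3) = 37.
The remaining cell in column 4 is (4,4) = 98 − 41 = 57.
Using row 1: -8 + 37 + 22 + ? → (1,1) = 98 − 51 = 47.
Using row 3: 62 + 7 + 32 + ? → (3,1) = 98 − 101 = -3.
Row 4: 27 + 2 + 57 + ? = 98, so (4,1) = 12.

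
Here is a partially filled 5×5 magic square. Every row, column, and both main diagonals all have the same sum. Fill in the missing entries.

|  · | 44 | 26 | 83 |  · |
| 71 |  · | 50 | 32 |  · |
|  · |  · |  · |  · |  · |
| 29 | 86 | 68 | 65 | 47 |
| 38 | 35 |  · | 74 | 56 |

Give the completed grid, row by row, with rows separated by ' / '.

Row 4 is already complete: 29 + 86 + 68 + 65 + 47 = 295, so that is the magic constant.
From row 5, 295 − (38 + 35 + 74 + 56) gives (5,3) = 92.
Column 3 must total 295; the given cells sum to 236, so (3,3) = 59.
Column 4 needs 295; the known cells sum to 254, so (3,4) = 41.
Anti-diagonal needs 295; the known cells sum to 215, so (1,5) = 80.
Row 1: 44 + 26 + 83 + 80 + ? = 295, so (1,1) = 62.
Column 1 needs 295; the known cells sum to 200, so (3,1) = 95.
Main diagonal: 62 + 59 + 65 + 56 + ? = 295, so (2,2) = 53.
Row 2 must total 295; the given cells sum to 206, so (2,5) = 89.
Column 2 needs 295; the known cells sum to 218, so (3,2) = 77.
Column 5 needs 295; the known cells sum to 272, so (3,5) = 23.

62 44 26 83 80 / 71 53 50 32 89 / 95 77 59 41 23 / 29 86 68 65 47 / 38 35 92 74 56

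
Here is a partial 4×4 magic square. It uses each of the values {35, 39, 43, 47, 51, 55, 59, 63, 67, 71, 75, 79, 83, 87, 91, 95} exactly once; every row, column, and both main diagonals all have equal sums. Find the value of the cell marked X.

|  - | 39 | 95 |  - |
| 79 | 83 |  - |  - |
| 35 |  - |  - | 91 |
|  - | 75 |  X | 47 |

The 16 entries sum to 1040, so each line sums to 1040/4 = 260.
Column 2 needs 260; the known cells sum to 197, so (3,2) = 63.
Row 3 must total 260; the given cells sum to 189, so (3,3) = 71.
Main diagonal needs 260; the known cells sum to 201, so (1,1) = 59.
The remaining cell in row 1 is (1,4) = 260 − 193 = 67.
From column 1, 260 − (59 + 79 + 35) gives (4,1) = 87.
Using column 4: 67 + 91 + 47 + ? → (2,4) = 260 − 205 = 55.
Using anti-diagonal: 67 + 63 + 87 + ? → (2,3) = 260 − 217 = 43.
Row 4: 87 + 75 + 47 + ? = 260, so (4,3) = 51.

51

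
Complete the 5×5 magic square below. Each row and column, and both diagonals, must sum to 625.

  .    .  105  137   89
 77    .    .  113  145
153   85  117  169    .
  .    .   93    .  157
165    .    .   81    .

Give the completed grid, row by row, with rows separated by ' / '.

121 173 105 137 89 / 77 129 161 113 145 / 153 85 117 169 101 / 109 141 93 125 157 / 165 97 149 81 133

The remaining cell in row 3 is (3,5) = 625 − 524 = 101.
From column 4, 625 − (137 + 113 + 169 + 81) gives (4,4) = 125.
Column 5 must total 625; the given cells sum to 492, so (5,5) = 133.
Using anti-diagonal: 89 + 113 + 117 + 165 + ? → (4,2) = 625 − 484 = 141.
Row 4 needs 625; the known cells sum to 516, so (4,1) = 109.
Column 1: 77 + 153 + 109 + 165 + ? = 625, so (1,1) = 121.
Main diagonal: 121 + 117 + 125 + 133 + ? = 625, so (2,2) = 129.
Row 1 needs 625; the known cells sum to 452, so (1,2) = 173.
Row 2: 77 + 129 + 113 + 145 + ? = 625, so (2,3) = 161.
Using column 2: 173 + 129 + 85 + 141 + ? → (5,2) = 625 − 528 = 97.
Using column 3: 105 + 161 + 117 + 93 + ? → (5,3) = 625 − 476 = 149.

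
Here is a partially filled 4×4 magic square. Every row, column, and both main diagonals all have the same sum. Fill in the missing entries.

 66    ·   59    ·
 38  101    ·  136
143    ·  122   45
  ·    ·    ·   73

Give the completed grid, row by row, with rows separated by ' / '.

Main diagonal is already complete: 66 + 101 + 122 + 73 = 362, so that is the magic constant.
Row 2 needs 362; the known cells sum to 275, so (2,3) = 87.
From row 3, 362 − (143 + 122 + 45) gives (3,2) = 52.
Using column 1: 66 + 38 + 143 + ? → (4,1) = 362 − 247 = 115.
Using column 3: 59 + 87 + 122 + ? → (4,3) = 362 − 268 = 94.
Column 4 must total 362; the given cells sum to 254, so (1,4) = 108.
Row 1 needs 362; the known cells sum to 233, so (1,2) = 129.
Using row 4: 115 + 94 + 73 + ? → (4,2) = 362 − 282 = 80.

66 129 59 108 / 38 101 87 136 / 143 52 122 45 / 115 80 94 73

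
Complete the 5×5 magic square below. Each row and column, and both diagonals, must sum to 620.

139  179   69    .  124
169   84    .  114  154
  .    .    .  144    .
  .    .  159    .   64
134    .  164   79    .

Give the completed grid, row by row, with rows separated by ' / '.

139 179 69 109 124 / 169 84 99 114 154 / 74 89 129 144 184 / 104 119 159 174 64 / 134 149 164 79 94

The remaining cell in row 1 is (1,4) = 620 − 511 = 109.
Row 2: 169 + 84 + 114 + 154 + ? = 620, so (2,3) = 99.
Column 3 must total 620; the given cells sum to 491, so (3,3) = 129.
Column 4: 109 + 114 + 144 + 79 + ? = 620, so (4,4) = 174.
From main diagonal, 620 − (139 + 84 + 129 + 174) gives (5,5) = 94.
From anti-diagonal, 620 − (124 + 114 + 129 + 134) gives (4,2) = 119.
The remaining cell in row 4 is (4,1) = 620 − 516 = 104.
Using row 5: 134 + 164 + 79 + 94 + ? → (5,2) = 620 − 471 = 149.
Using column 1: 139 + 169 + 104 + 134 + ? → (3,1) = 620 − 546 = 74.
The remaining cell in column 2 is (3,2) = 620 − 531 = 89.
Using column 5: 124 + 154 + 64 + 94 + ? → (3,5) = 620 − 436 = 184.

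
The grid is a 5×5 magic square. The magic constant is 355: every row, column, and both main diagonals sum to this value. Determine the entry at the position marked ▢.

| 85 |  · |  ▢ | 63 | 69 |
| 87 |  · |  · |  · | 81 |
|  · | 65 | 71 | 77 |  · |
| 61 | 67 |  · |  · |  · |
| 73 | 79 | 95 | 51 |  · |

47

Using row 5: 73 + 79 + 95 + 51 + ? → (5,5) = 355 − 298 = 57.
From column 1, 355 − (85 + 87 + 61 + 73) gives (3,1) = 49.
From anti-diagonal, 355 − (69 + 71 + 67 + 73) gives (2,4) = 75.
The remaining cell in row 3 is (3,5) = 355 − 262 = 93.
From column 4, 355 − (63 + 75 + 77 + 51) gives (4,4) = 89.
The remaining cell in column 5 is (4,5) = 355 − 300 = 55.
Using main diagonal: 85 + 71 + 89 + 57 + ? → (2,2) = 355 − 302 = 53.
Row 2 must total 355; the given cells sum to 296, so (2,3) = 59.
Row 4 must total 355; the given cells sum to 272, so (4,3) = 83.
Column 2 needs 355; the known cells sum to 264, so (1,2) = 91.
The remaining cell in column 3 is (1,3) = 355 − 308 = 47.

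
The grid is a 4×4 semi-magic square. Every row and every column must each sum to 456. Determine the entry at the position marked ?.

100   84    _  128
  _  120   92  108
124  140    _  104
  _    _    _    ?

Using row 1: 100 + 84 + 128 + ? → (1,3) = 456 − 312 = 144.
Row 2 must total 456; the given cells sum to 320, so (2,1) = 136.
The remaining cell in row 3 is (3,3) = 456 − 368 = 88.
Using column 1: 100 + 136 + 124 + ? → (4,1) = 456 − 360 = 96.
From column 2, 456 − (84 + 120 + 140) gives (4,2) = 112.
Column 3 needs 456; the known cells sum to 324, so (4,3) = 132.
Column 4: 128 + 108 + 104 + ? = 456, so (4,4) = 116.

116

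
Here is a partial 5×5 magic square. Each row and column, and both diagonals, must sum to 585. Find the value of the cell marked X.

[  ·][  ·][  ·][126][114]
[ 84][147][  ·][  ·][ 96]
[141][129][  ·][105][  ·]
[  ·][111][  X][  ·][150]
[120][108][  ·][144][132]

99

From row 5, 585 − (120 + 108 + 144 + 132) gives (5,3) = 81.
From column 2, 585 − (147 + 129 + 111 + 108) gives (1,2) = 90.
From column 5, 585 − (114 + 96 + 150 + 132) gives (3,5) = 93.
Using row 3: 141 + 129 + 105 + 93 + ? → (3,3) = 585 − 468 = 117.
Anti-diagonal: 114 + 117 + 111 + 120 + ? = 585, so (2,4) = 123.
From row 2, 585 − (84 + 147 + 123 + 96) gives (2,3) = 135.
Column 4: 126 + 123 + 105 + 144 + ? = 585, so (4,4) = 87.
Main diagonal: 147 + 117 + 87 + 132 + ? = 585, so (1,1) = 102.
The remaining cell in row 1 is (1,3) = 585 − 432 = 153.
From column 1, 585 − (102 + 84 + 141 + 120) gives (4,1) = 138.
From column 3, 585 − (153 + 135 + 117 + 81) gives (4,3) = 99.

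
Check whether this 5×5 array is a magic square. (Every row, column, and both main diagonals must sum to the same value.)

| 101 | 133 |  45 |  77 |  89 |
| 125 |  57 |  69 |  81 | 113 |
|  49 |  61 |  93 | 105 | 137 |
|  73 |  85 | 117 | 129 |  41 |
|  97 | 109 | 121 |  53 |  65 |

Row 1: 101 + 133 + 45 + 77 + 89 = 445.
Row 2: 125 + 57 + 69 + 81 + 113 = 445.
Row 3: 49 + 61 + 93 + 105 + 137 = 445.
Row 4: 73 + 85 + 117 + 129 + 41 = 445.
Row 5: 97 + 109 + 121 + 53 + 65 = 445.
Column 1: 101 + 125 + 49 + 73 + 97 = 445.
Column 2: 133 + 57 + 61 + 85 + 109 = 445.
Column 3: 45 + 69 + 93 + 117 + 121 = 445.
Column 4: 77 + 81 + 105 + 129 + 53 = 445.
Column 5: 89 + 113 + 137 + 41 + 65 = 445.
Main diagonal: 101 + 57 + 93 + 129 + 65 = 445.
Anti-diagonal: 89 + 81 + 93 + 85 + 97 = 445.
All lines sum to 445.

Yes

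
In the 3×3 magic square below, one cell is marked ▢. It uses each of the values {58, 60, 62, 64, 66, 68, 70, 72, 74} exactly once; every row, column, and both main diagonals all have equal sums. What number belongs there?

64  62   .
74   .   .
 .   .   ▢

68

The 9 entries sum to 594, so each line sums to 594/3 = 198.
Row 1 must total 198; the given cells sum to 126, so (1,3) = 72.
Column 1 must total 198; the given cells sum to 138, so (3,1) = 60.
Using anti-diagonal: 72 + 60 + ? → (2,2) = 198 − 132 = 66.
The remaining cell in row 2 is (2,3) = 198 − 140 = 58.
Using column 2: 62 + 66 + ? → (3,2) = 198 − 128 = 70.
Column 3 needs 198; the known cells sum to 130, so (3,3) = 68.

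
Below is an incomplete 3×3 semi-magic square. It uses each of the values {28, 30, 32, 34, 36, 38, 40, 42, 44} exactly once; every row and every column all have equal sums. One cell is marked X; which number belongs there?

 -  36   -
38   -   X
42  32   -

30

The 9 entries sum to 324, so each line sums to 324/3 = 108.
Row 3: 42 + 32 + ? = 108, so (3,3) = 34.
Column 1 must total 108; the given cells sum to 80, so (1,1) = 28.
Using column 2: 36 + 32 + ? → (2,2) = 108 − 68 = 40.
Row 1 must total 108; the given cells sum to 64, so (1,3) = 44.
Using row 2: 38 + 40 + ? → (2,3) = 108 − 78 = 30.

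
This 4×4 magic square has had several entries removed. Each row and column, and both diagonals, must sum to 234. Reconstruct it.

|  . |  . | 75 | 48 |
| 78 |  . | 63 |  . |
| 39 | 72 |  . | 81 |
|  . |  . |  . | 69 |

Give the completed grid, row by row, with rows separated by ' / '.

Row 3 needs 234; the known cells sum to 192, so (3,3) = 42.
Using column 3: 75 + 63 + 42 + ? → (4,3) = 234 − 180 = 54.
From column 4, 234 − (48 + 81 + 69) gives (2,4) = 36.
Using anti-diagonal: 48 + 63 + 72 + ? → (4,1) = 234 − 183 = 51.
Row 2 needs 234; the known cells sum to 177, so (2,2) = 57.
Using row 4: 51 + 54 + 69 + ? → (4,2) = 234 − 174 = 60.
Using column 1: 78 + 39 + 51 + ? → (1,1) = 234 − 168 = 66.
Column 2 must total 234; the given cells sum to 189, so (1,2) = 45.

66 45 75 48 / 78 57 63 36 / 39 72 42 81 / 51 60 54 69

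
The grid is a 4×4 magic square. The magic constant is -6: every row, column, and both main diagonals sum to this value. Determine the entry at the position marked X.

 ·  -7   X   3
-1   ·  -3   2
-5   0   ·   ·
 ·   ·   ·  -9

-8

Row 2 needs -6; the known cells sum to -2, so (2,2) = -4.
Using column 2: -7 + (-4) + 0 + ? → (4,2) = -6 − (-11) = 5.
Column 4 needs -6; the known cells sum to -4, so (3,4) = -2.
Using anti-diagonal: 3 + (-3) + 0 + ? → (4,1) = -6 − 0 = -6.
Row 3 needs -6; the known cells sum to -7, so (3,3) = 1.
Row 4 must total -6; the given cells sum to -10, so (4,3) = 4.
Column 1 needs -6; the known cells sum to -12, so (1,1) = 6.
Column 3 needs -6; the known cells sum to 2, so (1,3) = -8.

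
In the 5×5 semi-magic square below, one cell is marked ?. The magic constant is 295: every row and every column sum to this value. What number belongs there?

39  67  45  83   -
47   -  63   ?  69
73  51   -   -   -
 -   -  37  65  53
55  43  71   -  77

41

Row 1: 39 + 67 + 45 + 83 + ? = 295, so (1,5) = 61.
From row 5, 295 − (55 + 43 + 71 + 77) gives (5,4) = 49.
Using column 1: 39 + 47 + 73 + 55 + ? → (4,1) = 295 − 214 = 81.
The remaining cell in column 3 is (3,3) = 295 − 216 = 79.
From column 5, 295 − (61 + 69 + 53 + 77) gives (3,5) = 35.
Row 3: 73 + 51 + 79 + 35 + ? = 295, so (3,4) = 57.
Row 4 needs 295; the known cells sum to 236, so (4,2) = 59.
Using column 2: 67 + 51 + 59 + 43 + ? → (2,2) = 295 − 220 = 75.
Using column 4: 83 + 57 + 65 + 49 + ? → (2,4) = 295 − 254 = 41.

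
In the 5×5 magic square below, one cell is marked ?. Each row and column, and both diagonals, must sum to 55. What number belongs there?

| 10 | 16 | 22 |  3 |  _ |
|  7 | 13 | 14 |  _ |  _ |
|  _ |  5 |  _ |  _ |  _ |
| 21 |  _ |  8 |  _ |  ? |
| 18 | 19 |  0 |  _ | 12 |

Row 1 needs 55; the known cells sum to 51, so (1,5) = 4.
Row 5 needs 55; the known cells sum to 49, so (5,4) = 6.
The remaining cell in column 1 is (3,1) = 55 − 56 = -1.
Column 2 must total 55; the given cells sum to 53, so (4,2) = 2.
Column 3 needs 55; the known cells sum to 44, so (3,3) = 11.
Main diagonal must total 55; the given cells sum to 46, so (4,4) = 9.
Anti-diagonal needs 55; the known cells sum to 35, so (2,4) = 20.
Row 2 must total 55; the given cells sum to 54, so (2,5) = 1.
The remaining cell in row 4 is (4,5) = 55 − 40 = 15.

15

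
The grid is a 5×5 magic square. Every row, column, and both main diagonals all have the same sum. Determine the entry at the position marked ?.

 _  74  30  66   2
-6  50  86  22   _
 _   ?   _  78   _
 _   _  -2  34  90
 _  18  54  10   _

6

Column 4 is complete and sums to 210; that is the magic constant.
Row 1 must total 210; the given cells sum to 172, so (1,1) = 38.
Row 2 needs 210; the known cells sum to 152, so (2,5) = 58.
Column 3 needs 210; the known cells sum to 168, so (3,3) = 42.
Main diagonal: 38 + 50 + 42 + 34 + ? = 210, so (5,5) = 46.
Row 5 needs 210; the known cells sum to 128, so (5,1) = 82.
Using column 5: 2 + 58 + 90 + 46 + ? → (3,5) = 210 − 196 = 14.
From anti-diagonal, 210 − (2 + 22 + 42 + 82) gives (4,2) = 62.
From row 4, 210 − (62 + (-2) + 34 + 90) gives (4,1) = 26.
Column 1 needs 210; the known cells sum to 140, so (3,1) = 70.
The remaining cell in column 2 is (3,2) = 210 − 204 = 6.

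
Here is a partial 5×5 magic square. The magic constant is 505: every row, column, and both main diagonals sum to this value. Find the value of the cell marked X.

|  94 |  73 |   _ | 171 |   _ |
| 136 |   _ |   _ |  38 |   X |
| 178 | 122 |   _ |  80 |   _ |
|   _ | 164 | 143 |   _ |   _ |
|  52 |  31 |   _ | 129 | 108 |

The remaining cell in row 5 is (5,3) = 505 − 320 = 185.
Column 1 needs 505; the known cells sum to 460, so (4,1) = 45.
From column 2, 505 − (73 + 122 + 164 + 31) gives (2,2) = 115.
Column 4 needs 505; the known cells sum to 418, so (4,4) = 87.
Main diagonal needs 505; the known cells sum to 404, so (3,3) = 101.
Anti-diagonal: 38 + 101 + 164 + 52 + ? = 505, so (1,5) = 150.
Row 1 must total 505; the given cells sum to 488, so (1,3) = 17.
From row 3, 505 − (178 + 122 + 101 + 80) gives (3,5) = 24.
Using row 4: 45 + 164 + 143 + 87 + ? → (4,5) = 505 − 439 = 66.
The remaining cell in column 3 is (2,3) = 505 − 446 = 59.
Using column 5: 150 + 24 + 66 + 108 + ? → (2,5) = 505 − 348 = 157.

157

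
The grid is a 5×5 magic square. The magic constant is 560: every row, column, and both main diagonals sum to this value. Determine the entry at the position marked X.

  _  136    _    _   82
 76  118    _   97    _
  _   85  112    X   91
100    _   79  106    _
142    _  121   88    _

139

Anti-diagonal: 82 + 97 + 112 + 142 + ? = 560, so (4,2) = 127.
The remaining cell in row 4 is (4,5) = 560 − 412 = 148.
Using column 2: 136 + 118 + 85 + 127 + ? → (5,2) = 560 − 466 = 94.
Row 5: 142 + 94 + 121 + 88 + ? = 560, so (5,5) = 115.
The remaining cell in column 5 is (2,5) = 560 − 436 = 124.
Main diagonal: 118 + 112 + 106 + 115 + ? = 560, so (1,1) = 109.
Row 2: 76 + 118 + 97 + 124 + ? = 560, so (2,3) = 145.
From column 1, 560 − (109 + 76 + 100 + 142) gives (3,1) = 133.
Column 3 must total 560; the given cells sum to 457, so (1,3) = 103.
From row 1, 560 − (109 + 136 + 103 + 82) gives (1,4) = 130.
Row 3 needs 560; the known cells sum to 421, so (3,4) = 139.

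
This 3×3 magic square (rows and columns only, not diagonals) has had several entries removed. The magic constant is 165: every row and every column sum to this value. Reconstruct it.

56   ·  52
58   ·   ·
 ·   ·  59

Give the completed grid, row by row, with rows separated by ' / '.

56 57 52 / 58 53 54 / 51 55 59

The remaining cell in row 1 is (1,2) = 165 − 108 = 57.
Column 1 needs 165; the known cells sum to 114, so (3,1) = 51.
Column 3: 52 + 59 + ? = 165, so (2,3) = 54.
Row 2 needs 165; the known cells sum to 112, so (2,2) = 53.
Row 3 needs 165; the known cells sum to 110, so (3,2) = 55.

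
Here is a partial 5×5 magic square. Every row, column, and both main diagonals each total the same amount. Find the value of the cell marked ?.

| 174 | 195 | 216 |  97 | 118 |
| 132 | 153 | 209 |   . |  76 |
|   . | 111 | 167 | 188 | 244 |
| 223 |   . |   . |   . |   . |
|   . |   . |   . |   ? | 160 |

139

Row 1 is complete and sums to 800; that is the magic constant.
From row 2, 800 − (132 + 153 + 209 + 76) gives (2,4) = 230.
From row 3, 800 − (111 + 167 + 188 + 244) gives (3,1) = 90.
The remaining cell in column 1 is (5,1) = 800 − 619 = 181.
From column 5, 800 − (118 + 76 + 244 + 160) gives (4,5) = 202.
The remaining cell in main diagonal is (4,4) = 800 − 654 = 146.
Anti-diagonal must total 800; the given cells sum to 696, so (4,2) = 104.
The remaining cell in row 4 is (4,3) = 800 − 675 = 125.
From column 2, 800 − (195 + 153 + 111 + 104) gives (5,2) = 237.
The remaining cell in column 3 is (5,3) = 800 − 717 = 83.
Column 4: 97 + 230 + 188 + 146 + ? = 800, so (5,4) = 139.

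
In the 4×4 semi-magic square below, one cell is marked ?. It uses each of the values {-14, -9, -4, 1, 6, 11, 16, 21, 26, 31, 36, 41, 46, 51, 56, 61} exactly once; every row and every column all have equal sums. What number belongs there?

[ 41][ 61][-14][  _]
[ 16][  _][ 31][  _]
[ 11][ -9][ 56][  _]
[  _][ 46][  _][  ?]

The 16 entries sum to 376, so each line sums to 376/4 = 94.
Row 1 needs 94; the known cells sum to 88, so (1,4) = 6.
Row 3 must total 94; the given cells sum to 58, so (3,4) = 36.
From column 1, 94 − (41 + 16 + 11) gives (4,1) = 26.
Column 2 needs 94; the known cells sum to 98, so (2,2) = -4.
The remaining cell in column 3 is (4,3) = 94 − 73 = 21.
Row 2 must total 94; the given cells sum to 43, so (2,4) = 51.
Using row 4: 26 + 46 + 21 + ? → (4,4) = 94 − 93 = 1.

1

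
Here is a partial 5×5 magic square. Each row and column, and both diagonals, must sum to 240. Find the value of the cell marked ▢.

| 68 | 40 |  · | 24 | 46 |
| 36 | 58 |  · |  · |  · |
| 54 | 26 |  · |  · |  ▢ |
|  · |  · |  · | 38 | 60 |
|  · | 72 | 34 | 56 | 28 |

42

Row 1: 68 + 40 + 24 + 46 + ? = 240, so (1,3) = 62.
Row 5 needs 240; the known cells sum to 190, so (5,1) = 50.
The remaining cell in column 1 is (4,1) = 240 − 208 = 32.
Column 2: 40 + 58 + 26 + 72 + ? = 240, so (4,2) = 44.
Using main diagonal: 68 + 58 + 38 + 28 + ? → (3,3) = 240 − 192 = 48.
Anti-diagonal: 46 + 48 + 44 + 50 + ? = 240, so (2,4) = 52.
The remaining cell in row 4 is (4,3) = 240 − 174 = 66.
Column 3 must total 240; the given cells sum to 210, so (2,3) = 30.
From column 4, 240 − (24 + 52 + 38 + 56) gives (3,4) = 70.
From row 2, 240 − (36 + 58 + 30 + 52) gives (2,5) = 64.
The remaining cell in row 3 is (3,5) = 240 − 198 = 42.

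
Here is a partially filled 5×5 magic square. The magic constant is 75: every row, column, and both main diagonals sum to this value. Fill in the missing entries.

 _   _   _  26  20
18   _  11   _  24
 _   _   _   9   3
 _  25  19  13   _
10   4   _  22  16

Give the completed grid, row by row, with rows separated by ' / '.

14 8 7 26 20 / 18 17 11 5 24 / 27 21 15 9 3 / 6 25 19 13 12 / 10 4 23 22 16

Row 5 must total 75; the given cells sum to 52, so (5,3) = 23.
Column 4: 26 + 9 + 13 + 22 + ? = 75, so (2,4) = 5.
Column 5: 20 + 24 + 3 + 16 + ? = 75, so (4,5) = 12.
From anti-diagonal, 75 − (20 + 5 + 25 + 10) gives (3,3) = 15.
Using row 2: 18 + 11 + 5 + 24 + ? → (2,2) = 75 − 58 = 17.
Row 4: 25 + 19 + 13 + 12 + ? = 75, so (4,1) = 6.
Column 3: 11 + 15 + 19 + 23 + ? = 75, so (1,3) = 7.
Main diagonal needs 75; the known cells sum to 61, so (1,1) = 14.
Row 1 must total 75; the given cells sum to 67, so (1,2) = 8.
The remaining cell in column 1 is (3,1) = 75 − 48 = 27.
Column 2 must total 75; the given cells sum to 54, so (3,2) = 21.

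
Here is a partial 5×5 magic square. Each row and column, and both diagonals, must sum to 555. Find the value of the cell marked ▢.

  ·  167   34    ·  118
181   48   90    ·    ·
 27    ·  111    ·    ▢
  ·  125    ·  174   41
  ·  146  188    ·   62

The remaining cell in column 2 is (3,2) = 555 − 486 = 69.
Column 3 must total 555; the given cells sum to 423, so (4,3) = 132.
The remaining cell in main diagonal is (1,1) = 555 − 395 = 160.
Row 1 must total 555; the given cells sum to 479, so (1,4) = 76.
From row 4, 555 − (125 + 132 + 174 + 41) gives (4,1) = 83.
The remaining cell in column 1 is (5,1) = 555 − 451 = 104.
The remaining cell in anti-diagonal is (2,4) = 555 − 458 = 97.
Row 2 needs 555; the known cells sum to 416, so (2,5) = 139.
From row 5, 555 − (104 + 146 + 188 + 62) gives (5,4) = 55.
Using column 4: 76 + 97 + 174 + 55 + ? → (3,4) = 555 − 402 = 153.
Column 5 needs 555; the known cells sum to 360, so (3,5) = 195.

195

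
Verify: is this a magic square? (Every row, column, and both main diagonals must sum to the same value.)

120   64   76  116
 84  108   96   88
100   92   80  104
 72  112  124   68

Row 1: 120 + 64 + 76 + 116 = 376.
Row 2: 84 + 108 + 96 + 88 = 376.
Row 3: 100 + 92 + 80 + 104 = 376.
Row 4: 72 + 112 + 124 + 68 = 376.
Column 1: 120 + 84 + 100 + 72 = 376.
Column 2: 64 + 108 + 92 + 112 = 376.
Column 3: 76 + 96 + 80 + 124 = 376.
Column 4: 116 + 88 + 104 + 68 = 376.
Main diagonal: 120 + 108 + 80 + 68 = 376.
Anti-diagonal: 116 + 96 + 92 + 72 = 376.
All lines sum to 376.

Yes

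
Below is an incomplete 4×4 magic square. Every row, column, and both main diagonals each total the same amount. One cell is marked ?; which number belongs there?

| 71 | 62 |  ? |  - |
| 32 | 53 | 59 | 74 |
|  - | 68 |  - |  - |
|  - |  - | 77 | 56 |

Row 2 is complete and sums to 218; that is the magic constant.
Column 2 needs 218; the known cells sum to 183, so (4,2) = 35.
Using main diagonal: 71 + 53 + 56 + ? → (3,3) = 218 − 180 = 38.
From row 4, 218 − (35 + 77 + 56) gives (4,1) = 50.
From column 1, 218 − (71 + 32 + 50) gives (3,1) = 65.
Column 3 needs 218; the known cells sum to 174, so (1,3) = 44.

44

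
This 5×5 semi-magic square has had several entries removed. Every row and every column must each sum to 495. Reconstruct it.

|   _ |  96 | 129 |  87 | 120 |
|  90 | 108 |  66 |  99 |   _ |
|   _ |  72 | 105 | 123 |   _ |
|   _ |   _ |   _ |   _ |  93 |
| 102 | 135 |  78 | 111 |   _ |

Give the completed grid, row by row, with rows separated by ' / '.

63 96 129 87 120 / 90 108 66 99 132 / 114 72 105 123 81 / 126 84 117 75 93 / 102 135 78 111 69

Row 1 needs 495; the known cells sum to 432, so (1,1) = 63.
Using row 2: 90 + 108 + 66 + 99 + ? → (2,5) = 495 − 363 = 132.
Row 5 must total 495; the given cells sum to 426, so (5,5) = 69.
Using column 2: 96 + 108 + 72 + 135 + ? → (4,2) = 495 − 411 = 84.
Column 3: 129 + 66 + 105 + 78 + ? = 495, so (4,3) = 117.
Column 4 must total 495; the given cells sum to 420, so (4,4) = 75.
Using column 5: 120 + 132 + 93 + 69 + ? → (3,5) = 495 − 414 = 81.
The remaining cell in row 3 is (3,1) = 495 − 381 = 114.
Row 4: 84 + 117 + 75 + 93 + ? = 495, so (4,1) = 126.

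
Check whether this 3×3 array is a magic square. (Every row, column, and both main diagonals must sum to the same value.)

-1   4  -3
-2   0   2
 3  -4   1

Row 1: -1 + 4 + (-3) = 0.
Row 2: -2 + 0 + 2 = 0.
Row 3: 3 + (-4) + 1 = 0.
Column 1: -1 + (-2) + 3 = 0.
Column 2: 4 + 0 + (-4) = 0.
Column 3: -3 + 2 + 1 = 0.
Main diagonal: -1 + 0 + 1 = 0.
Anti-diagonal: -3 + 0 + 3 = 0.
All lines sum to 0.

Yes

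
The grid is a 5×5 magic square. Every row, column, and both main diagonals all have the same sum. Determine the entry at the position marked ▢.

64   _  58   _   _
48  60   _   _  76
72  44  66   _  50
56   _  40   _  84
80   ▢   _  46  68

Column 1 is complete and sums to 320; that is the magic constant.
Row 3 needs 320; the known cells sum to 232, so (3,4) = 88.
From column 5, 320 − (76 + 50 + 84 + 68) gives (1,5) = 42.
From main diagonal, 320 − (64 + 60 + 66 + 68) gives (4,4) = 62.
Row 4: 56 + 40 + 62 + 84 + ? = 320, so (4,2) = 78.
From anti-diagonal, 320 − (42 + 66 + 78 + 80) gives (2,4) = 54.
Row 2 needs 320; the known cells sum to 238, so (2,3) = 82.
From column 3, 320 − (58 + 82 + 66 + 40) gives (5,3) = 74.
Column 4: 54 + 88 + 62 + 46 + ? = 320, so (1,4) = 70.
Row 1: 64 + 58 + 70 + 42 + ? = 320, so (1,2) = 86.
Row 5 needs 320; the known cells sum to 268, so (5,2) = 52.

52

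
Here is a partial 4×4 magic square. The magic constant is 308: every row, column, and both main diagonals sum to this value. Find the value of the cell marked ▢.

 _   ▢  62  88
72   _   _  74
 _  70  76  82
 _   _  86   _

Row 3 needs 308; the known cells sum to 228, so (3,1) = 80.
Column 3 needs 308; the known cells sum to 224, so (2,3) = 84.
Column 4 must total 308; the given cells sum to 244, so (4,4) = 64.
Anti-diagonal: 88 + 84 + 70 + ? = 308, so (4,1) = 66.
Row 2 must total 308; the given cells sum to 230, so (2,2) = 78.
The remaining cell in row 4 is (4,2) = 308 − 216 = 92.
Column 1: 72 + 80 + 66 + ? = 308, so (1,1) = 90.
From column 2, 308 − (78 + 70 + 92) gives (1,2) = 68.

68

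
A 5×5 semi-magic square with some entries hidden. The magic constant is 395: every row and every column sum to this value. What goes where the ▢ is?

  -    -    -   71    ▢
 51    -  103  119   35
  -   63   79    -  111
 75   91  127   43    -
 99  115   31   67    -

107

Row 2 must total 395; the given cells sum to 308, so (2,2) = 87.
Row 4 must total 395; the given cells sum to 336, so (4,5) = 59.
Row 5 must total 395; the given cells sum to 312, so (5,5) = 83.
From column 2, 395 − (87 + 63 + 91 + 115) gives (1,2) = 39.
Column 3 needs 395; the known cells sum to 340, so (1,3) = 55.
Column 4 must total 395; the given cells sum to 300, so (3,4) = 95.
From column 5, 395 − (35 + 111 + 59 + 83) gives (1,5) = 107.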